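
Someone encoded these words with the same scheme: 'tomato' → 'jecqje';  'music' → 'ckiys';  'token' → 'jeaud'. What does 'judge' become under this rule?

zktwu

Compare letters: t→j is +16, o→e is +16, m→c is +16 — a constant shift. Every letter moves 16 places later in the alphabet, wrapping around z→a.
For judge: j+16=z, u+16=k, d+16=t, g+16=w, e+16=u.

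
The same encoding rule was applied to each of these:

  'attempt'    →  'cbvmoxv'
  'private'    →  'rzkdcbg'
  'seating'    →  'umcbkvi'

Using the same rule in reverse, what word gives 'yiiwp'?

Shifts by position in attempt: pos 0: a→c (+2), pos 1: t→b (+8), pos 2: t→v (+2), pos 3: e→m (+8) — repeating every 2. It's a Vigenère-style cipher with numeric key [2,8]: position i shifts by key[i mod 2].
Undoing it on yiiwp: y−2=w, i−8=a, i−2=g, w−8=o, p−2=n.

wagon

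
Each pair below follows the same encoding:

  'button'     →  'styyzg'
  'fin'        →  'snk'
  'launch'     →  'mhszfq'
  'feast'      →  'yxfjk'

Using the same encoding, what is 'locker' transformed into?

The word is reversed, then every letter is shifted forward by 5.
For locker: reverse → rekcol; then shift: r+5=w, e+5=j, k+5=p, c+5=h, o+5=t, l+5=q.

wjphtq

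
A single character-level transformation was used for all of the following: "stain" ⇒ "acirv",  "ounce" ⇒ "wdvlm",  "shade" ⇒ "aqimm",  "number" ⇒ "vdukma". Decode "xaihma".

prayer

Shifts by position in stain: pos 0: s→a (+8), pos 1: t→c (+9), pos 2: a→i (+8), pos 3: i→r (+9) — repeating every 2. A repeating key of period 2 is used — shifts +8, +9 over and over.
Reversing it on xaihma: x−8=p, a−9=r, i−8=a, h−9=y, m−8=e, a−9=r.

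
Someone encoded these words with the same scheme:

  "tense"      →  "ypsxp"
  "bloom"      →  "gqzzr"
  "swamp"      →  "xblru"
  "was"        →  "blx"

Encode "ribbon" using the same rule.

wtggzs

The shift depends on letter class: consonant t→y is +5, but vowel e→p is +11. The rule splits by letter class: vowels +11, consonants +5.
On ribbon: r(cons)+5=w, i(vowel)+11=t, b(cons)+5=g, b(cons)+5=g, o(vowel)+11=z, n(cons)+5=s.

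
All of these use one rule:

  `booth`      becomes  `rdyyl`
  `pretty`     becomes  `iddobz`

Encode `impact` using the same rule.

The output letters match the input read backwards, each shifted +10: booth reversed is htoob. The word is reversed, then every letter is shifted forward by 10.
For impact: reverse → tcapmi; then shift: t+10=d, c+10=m, a+10=k, p+10=z, m+10=w, i+10=s.

dmkzws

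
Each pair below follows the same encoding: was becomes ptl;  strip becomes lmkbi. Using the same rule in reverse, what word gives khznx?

Compare letters: w→p is +19, a→t is +19, s→l is +19 — a constant shift. It's a constant shift of +19 (ROT19).
Undoing it on khznx: k−19=r, h−19=o, z−19=g, n−19=u, x−19=e.

rogue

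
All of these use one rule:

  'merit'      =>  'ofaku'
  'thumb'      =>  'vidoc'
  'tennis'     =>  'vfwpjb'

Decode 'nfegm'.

Shifts by position in merit: pos 0: m→o (+2), pos 1: e→f (+1), pos 2: r→a (+9), pos 3: i→k (+2), pos 4: t→u (+1) — repeating every 3. A repeating key of period 3 is used — shifts +2, +1, +9 over and over.
Undoing it on nfegm: n−2=l, f−1=e, e−9=v, g−2=e, m−1=l.

level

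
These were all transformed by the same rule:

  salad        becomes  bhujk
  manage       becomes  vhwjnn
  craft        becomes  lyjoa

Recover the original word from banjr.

Shifts by position in salad: pos 0: s→b (+9), pos 1: a→h (+7), pos 2: l→u (+9), pos 3: a→j (+9), pos 4: d→k (+7) — repeating every 3. It's a Vigenère-style cipher with numeric key [9,7,9]: position i shifts by key[i mod 3].
Undoing it on banjr: b−9=s, a−7=t, n−9=e, j−9=a, r−7=k.

steak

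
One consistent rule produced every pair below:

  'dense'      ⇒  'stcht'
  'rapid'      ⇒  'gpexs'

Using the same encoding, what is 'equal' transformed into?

Each letter is shifted forward by 15 in the alphabet (a Caesar shift of +15).
For equal: e+15=t, q+15=f, u+15=j, a+15=p, l+15=a.

tfjpa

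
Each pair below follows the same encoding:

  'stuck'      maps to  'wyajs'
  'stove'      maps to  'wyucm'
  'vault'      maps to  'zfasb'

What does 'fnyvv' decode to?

The shift increases by 1 at each position, starting from +4: 4, 5, 6, ….
Decoding fnyvv: f−4=b, n−5=i, y−6=s, v−7=o, v−8=n.

bison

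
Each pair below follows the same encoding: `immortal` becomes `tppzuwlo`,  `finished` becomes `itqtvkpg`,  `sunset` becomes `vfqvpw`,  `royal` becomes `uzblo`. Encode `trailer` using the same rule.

wultopu

The rule splits by letter class: vowels +11, consonants +3.
For trailer: t(cons)+3=w, r(cons)+3=u, a(vowel)+11=l, i(vowel)+11=t, l(cons)+3=o, e(vowel)+11=p, r(cons)+3=u.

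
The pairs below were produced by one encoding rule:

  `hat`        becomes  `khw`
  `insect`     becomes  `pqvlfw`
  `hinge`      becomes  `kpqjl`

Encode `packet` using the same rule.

The shift depends on letter class: consonant h→k is +3, but vowel a→h is +7. Two shifts are in play — +7 for a/e/i/o/u, +3 for every other letter.
For packet: p(cons)+3=s, a(vowel)+7=h, c(cons)+3=f, k(cons)+3=n, e(vowel)+7=l, t(cons)+3=w.

shfnlw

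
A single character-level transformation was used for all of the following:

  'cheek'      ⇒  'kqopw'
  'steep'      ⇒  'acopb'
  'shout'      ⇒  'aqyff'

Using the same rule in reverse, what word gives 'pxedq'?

In cheek: c→k is +8, h→q is +9, e→o is +10, e→p is +11 — the shift increases by 1 each position. The shift increases by 1 at each position, starting from +8: 8, 9, 10, ….
Decoding pxedq: p−8=h, x−9=o, e−10=u, d−11=s, q−12=e.

house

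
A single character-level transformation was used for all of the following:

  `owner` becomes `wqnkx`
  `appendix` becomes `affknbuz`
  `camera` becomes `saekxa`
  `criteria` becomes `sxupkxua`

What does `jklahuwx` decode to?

behavior

o(14)→w(22) and w(22)→q(16) fit y≡9x+0 (mod 26); the inverse of 9 mod 26 is 3. Each letter's alphabet position (a=0..z=25) is mapped through 9·x+0 mod 26 — an affine cipher.
Reversing it on jklahuwx: j(9)→3·(9−0)≡1=b; k(10)→3·(10−0)≡4=e; l(11)→3·(11−0)≡7=h; a(0)→3·(0−0)≡0=a; h(7)→3·(7−0)≡21=v; u(20)→3·(20−0)≡8=i; w(22)→3·(22−0)≡14=o; x(23)→3·(23−0)≡17=r (all mod 26).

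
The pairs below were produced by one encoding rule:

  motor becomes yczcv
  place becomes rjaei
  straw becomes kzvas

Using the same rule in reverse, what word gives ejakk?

class

m(12)→y(24) and o(14)→c(2) fit y≡15x+0 (mod 26); the inverse of 15 mod 26 is 7. Each letter's alphabet position (a=0..z=25) is mapped through 15·x+0 mod 26 — an affine cipher.
Decoding ejakk: e(4)→7·(4−0)≡2=c; j(9)→7·(9−0)≡11=l; a(0)→7·(0−0)≡0=a; k(10)→7·(10−0)≡18=s; k(10)→7·(10−0)≡18=s (all mod 26).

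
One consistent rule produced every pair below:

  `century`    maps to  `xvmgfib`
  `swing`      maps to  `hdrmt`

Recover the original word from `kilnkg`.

Each pair mirrors across the alphabet (c↔x, e↔v, n↔m): positions sum to 25. Each letter is replaced by its mirror in the alphabet: a↔z, b↔y, c↔x, and so on (the Atbash cipher).
Undoing it on kilnkg: k↔p, i↔r, l↔o, n↔m, k↔p, g↔t.

prompt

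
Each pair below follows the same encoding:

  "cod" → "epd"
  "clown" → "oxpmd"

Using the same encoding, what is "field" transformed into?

Read the word backwards and shift each letter +1.
On field: reverse → dleif; then shift: d+1=e, l+1=m, e+1=f, i+1=j, f+1=g.

emfjg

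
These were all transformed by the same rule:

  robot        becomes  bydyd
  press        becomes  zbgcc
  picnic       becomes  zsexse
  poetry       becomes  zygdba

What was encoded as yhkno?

A repeating key of period 3 is used — shifts +10, +10, +2 over and over.
Undoing it on yhkno: y−10=o, h−10=x, k−2=i, n−10=d, o−10=e.

oxide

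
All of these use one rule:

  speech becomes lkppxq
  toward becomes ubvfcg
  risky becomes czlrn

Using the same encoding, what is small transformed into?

ljfaa

s(18)→l(11) and p(15)→k(10) fit y≡9x+5 (mod 26); the inverse of 9 mod 26 is 3. This is an affine cipher: with a=0,…,z=25, each position x becomes (9x+5) mod 26.
Applying it to small: s(18)→9·18+5≡11=l; m(12)→9·12+5≡9=j; a(0)→9·0+5≡5=f; l(11)→9·11+5≡0=a; l(11)→9·11+5≡0=a (all mod 26).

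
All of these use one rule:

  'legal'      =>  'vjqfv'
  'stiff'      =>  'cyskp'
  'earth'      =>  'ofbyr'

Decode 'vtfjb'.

lover

Shifts by position in legal: pos 0: l→v (+10), pos 1: e→j (+5), pos 2: g→q (+10), pos 3: a→f (+5) — repeating every 2. The shifts repeat in a cycle of length 2: positions 0,1,… shift by +10, +5, then the pattern repeats.
Undoing it on vtfjb: v−10=l, t−5=o, f−10=v, j−5=e, b−10=r.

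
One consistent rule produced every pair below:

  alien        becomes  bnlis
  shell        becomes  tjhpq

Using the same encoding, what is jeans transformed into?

kgdrx

In alien: a→b is +1, l→n is +2, i→l is +3, e→i is +4 — the shift increases by 1 each position. Letter i (0-indexed) is shifted by i+1, so successive shifts are 1, 2, 3, ….
For jeans: j+1=k, e+2=g, a+3=d, n+4=r, s+5=x.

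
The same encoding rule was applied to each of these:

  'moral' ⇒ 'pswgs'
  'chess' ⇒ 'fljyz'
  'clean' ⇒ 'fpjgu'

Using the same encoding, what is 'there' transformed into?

wljxl

In moral: m→p is +3, o→s is +4, r→w is +5, a→g is +6 — the shift increases by 1 each position. The shift increases by 1 at each position, starting from +3: 3, 4, 5, ….
On there: t+3=w, h+4=l, e+5=j, r+6=x, e+7=l.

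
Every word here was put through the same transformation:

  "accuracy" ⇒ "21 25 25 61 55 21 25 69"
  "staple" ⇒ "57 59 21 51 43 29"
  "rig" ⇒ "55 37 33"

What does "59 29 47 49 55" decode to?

tenor

a(#1)→21 and c(#3)→25: differences scale by 2, so n = 2·pos + 19. Each letter becomes 2×(its alphabet position, a=1..z=26) + 19.
Undoing it on 59 29 47 49 55: 59→(59−19)÷2=20=t, 29→(29−19)÷2=5=e, 47→(47−19)÷2=14=n, 49→(49−19)÷2=15=o, 55→(55−19)÷2=18=r.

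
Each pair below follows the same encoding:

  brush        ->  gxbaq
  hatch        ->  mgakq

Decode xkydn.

serve

Each letter shifts forward by (position + 5), i.e. 5, 6, 7, … — the shift grows by one for each successive letter.
Decoding xkydn: x−5=s, k−6=e, y−7=r, d−8=v, n−9=e.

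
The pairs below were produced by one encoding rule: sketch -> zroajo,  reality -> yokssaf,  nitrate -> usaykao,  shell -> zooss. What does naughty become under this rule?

ukenoaf

The shift depends on letter class: consonant s→z is +7, but vowel e→o is +10. Vowels shift forward by 10 and consonants shift forward by 7.
For naughty: n(cons)+7=u, a(vowel)+10=k, u(vowel)+10=e, g(cons)+7=n, h(cons)+7=o, t(cons)+7=a, y(cons)+7=f.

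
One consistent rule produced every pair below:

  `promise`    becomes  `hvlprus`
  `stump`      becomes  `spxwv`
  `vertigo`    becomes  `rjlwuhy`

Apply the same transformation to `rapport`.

wurssdu

The output letters match the input read backwards, each shifted +3: promise reversed is esimorp. Two steps: reverse the string, then apply a Caesar shift of +3.
Applying it to rapport: reverse → troppar; then shift: t+3=w, r+3=u, o+3=r, p+3=s, p+3=s, a+3=d, r+3=u.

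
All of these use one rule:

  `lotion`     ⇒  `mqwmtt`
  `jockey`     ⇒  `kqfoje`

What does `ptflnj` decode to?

In lotion: l→m is +1, o→q is +2, t→w is +3, i→m is +4 — the shift increases by 1 each position. The shift increases by 1 at each position, starting from +1: 1, 2, 3, ….
Undoing it on ptflnj: p−1=o, t−2=r, f−3=c, l−4=h, n−5=i, j−6=d.

orchid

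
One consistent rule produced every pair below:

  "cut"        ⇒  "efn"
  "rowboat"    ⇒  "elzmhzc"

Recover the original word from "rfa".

pug

The output letters match the input read backwards, each shifted +11: cut reversed is tuc. Read the word backwards and shift each letter +11.
Reversing it on rfa: shift back: r−11=g, f−11=u, a−11=p → gup; then reverse → pug.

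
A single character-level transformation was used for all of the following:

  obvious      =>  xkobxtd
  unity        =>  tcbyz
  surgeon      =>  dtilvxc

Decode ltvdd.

o(14)→x(23) and b(1)→k(10) fit y≡21x+15 (mod 26); the inverse of 21 mod 26 is 5. Treating letters as 0–25, the rule is x ↦ 21x + 15 (mod 26).
Undoing it on ltvdd: l(11)→5·(11−15)≡6=g; t(19)→5·(19−15)≡20=u; v(21)→5·(21−15)≡4=e; d(3)→5·(3−15)≡18=s; d(3)→5·(3−15)≡18=s (all mod 26).

guess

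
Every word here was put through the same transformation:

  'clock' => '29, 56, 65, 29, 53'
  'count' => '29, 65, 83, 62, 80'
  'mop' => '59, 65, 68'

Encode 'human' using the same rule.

44, 83, 59, 23, 62

The formula is n = 3×(alphabet index, a=1) + 20.
Applying it to human: h=8→44, u=21→83, m=13→59, a=1→23, n=14→62.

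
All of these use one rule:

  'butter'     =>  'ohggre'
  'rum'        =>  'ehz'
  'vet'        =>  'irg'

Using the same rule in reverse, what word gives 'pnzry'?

camel

Compare letters: b→o is +13, u→h is +13, t→g is +13 — a constant shift. This is a Caesar cipher with shift 13.
Undoing it on pnzry: p−13=c, n−13=a, z−13=m, r−13=e, y−13=l.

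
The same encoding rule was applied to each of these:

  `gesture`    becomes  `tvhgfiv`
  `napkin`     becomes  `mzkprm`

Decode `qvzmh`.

jeans

Each pair mirrors across the alphabet (g↔t, e↔v, s↔h): positions sum to 25. This is the alphabet-reversal cipher (Atbash): a becomes z, b becomes y, etc.
Reversing it on qvzmh: q↔j, v↔e, z↔a, m↔n, h↔s.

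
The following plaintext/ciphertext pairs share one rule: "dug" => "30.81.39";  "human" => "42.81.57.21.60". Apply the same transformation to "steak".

75.78.33.21.51

d(#4)→30 and u(#21)→81: differences scale by 3, so n = 3·pos + 18. With a=1..z=26, the number is 3·pos + 18.
For steak: s=19→75, t=20→78, e=5→33, a=1→21, k=11→51.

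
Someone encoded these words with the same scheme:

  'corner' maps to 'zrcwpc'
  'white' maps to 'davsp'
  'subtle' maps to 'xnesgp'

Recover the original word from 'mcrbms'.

c(2)→z(25) and o(14)→r(17) fit y≡21x+9 (mod 26); the inverse of 21 mod 26 is 5. Treating letters as 0–25, the rule is x ↦ 21x + 9 (mod 26).
Decoding mcrbms: m(12)→5·(12−9)≡15=p; c(2)→5·(2−9)≡17=r; r(17)→5·(17−9)≡14=o; b(1)→5·(1−9)≡12=m; m(12)→5·(12−9)≡15=p; s(18)→5·(18−9)≡19=t (all mod 26).

prompt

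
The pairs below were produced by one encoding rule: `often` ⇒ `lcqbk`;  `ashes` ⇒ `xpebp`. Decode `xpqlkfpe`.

astonish

It's a constant shift of +23 (ROT23).
Decoding xpqlkfpe: x−23=a, p−23=s, q−23=t, l−23=o, k−23=n, f−23=i, p−23=s, e−23=h.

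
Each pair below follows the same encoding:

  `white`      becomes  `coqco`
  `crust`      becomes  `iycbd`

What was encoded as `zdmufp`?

twelve

The shift increases by 1 at each position, starting from +6: 6, 7, 8, ….
Decoding zdmufp: z−6=t, d−7=w, m−8=e, u−9=l, f−10=v, p−11=e.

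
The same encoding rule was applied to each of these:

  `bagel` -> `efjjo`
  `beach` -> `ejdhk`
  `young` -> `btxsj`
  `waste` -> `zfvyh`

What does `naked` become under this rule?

qfnjg

Shifts by position in bagel: pos 0: b→e (+3), pos 1: a→f (+5), pos 2: g→j (+3), pos 3: e→j (+5) — repeating every 2. A repeating key of period 2 is used — shifts +3, +5 over and over.
Applying it to naked: n+3=q, a+5=f, k+3=n, e+5=j, d+3=g.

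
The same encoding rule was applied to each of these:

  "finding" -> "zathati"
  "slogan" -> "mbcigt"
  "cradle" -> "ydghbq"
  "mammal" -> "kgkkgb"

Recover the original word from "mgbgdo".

f(5)→z(25) and i(8)→a(0) fit y≡9x+6 (mod 26); the inverse of 9 mod 26 is 3. Treating letters as 0–25, the rule is x ↦ 9x + 6 (mod 26).
Undoing it on mgbgdo: m(12)→3·(12−6)≡18=s; g(6)→3·(6−6)≡0=a; b(1)→3·(1−6)≡11=l; g(6)→3·(6−6)≡0=a; d(3)→3·(3−6)≡17=r; o(14)→3·(14−6)≡24=y (all mod 26).

salary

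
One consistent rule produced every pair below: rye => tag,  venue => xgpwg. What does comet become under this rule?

It's a constant shift of +2 (ROT2).
For comet: c+2=e, o+2=q, m+2=o, e+2=g, t+2=v.

eqogv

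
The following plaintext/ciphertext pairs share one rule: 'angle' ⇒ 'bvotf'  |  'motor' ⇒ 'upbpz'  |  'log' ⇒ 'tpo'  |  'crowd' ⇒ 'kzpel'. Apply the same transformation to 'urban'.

The shift depends on letter class: consonant n→v is +8, but vowel a→b is +1. Vowels shift forward by 1 and consonants shift forward by 8.
Applying it to urban: u(vowel)+1=v, r(cons)+8=z, b(cons)+8=j, a(vowel)+1=b, n(cons)+8=v.

vzjbv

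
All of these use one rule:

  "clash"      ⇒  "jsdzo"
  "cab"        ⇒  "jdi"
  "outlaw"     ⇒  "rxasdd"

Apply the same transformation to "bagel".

idnhs

The shift depends on letter class: consonant c→j is +7, but vowel a→d is +3. Two shifts are in play — +3 for a/e/i/o/u, +7 for every other letter.
Applying it to bagel: b(cons)+7=i, a(vowel)+3=d, g(cons)+7=n, e(vowel)+3=h, l(cons)+7=s.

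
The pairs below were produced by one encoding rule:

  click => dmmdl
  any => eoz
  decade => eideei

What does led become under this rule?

mie

The rule splits by letter class: vowels +4, consonants +1.
On led: l(cons)+1=m, e(vowel)+4=i, d(cons)+1=e.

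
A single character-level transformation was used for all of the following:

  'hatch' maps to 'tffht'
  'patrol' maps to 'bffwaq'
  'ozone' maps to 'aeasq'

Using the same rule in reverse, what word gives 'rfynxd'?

A repeating key of period 2 is used — shifts +12, +5 over and over.
Reversing it on rfynxd: r−12=f, f−5=a, y−12=m, n−5=i, x−12=l, d−5=y.

family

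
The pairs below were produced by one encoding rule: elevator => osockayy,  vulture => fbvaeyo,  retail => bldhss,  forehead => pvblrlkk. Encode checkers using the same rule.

The shifts repeat in a cycle of length 2: positions 0,1,… shift by +10, +7, then the pattern repeats.
Applying it to checkers: c+10=m, h+7=o, e+10=o, c+7=j, k+10=u, e+7=l, r+10=b, s+7=z.

moojulbz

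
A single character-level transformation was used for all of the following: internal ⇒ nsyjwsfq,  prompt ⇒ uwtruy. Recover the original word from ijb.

Each letter is shifted forward by 5 in the alphabet (a Caesar shift of +5).
Decoding ijb: i−5=d, j−5=e, b−5=w.

dew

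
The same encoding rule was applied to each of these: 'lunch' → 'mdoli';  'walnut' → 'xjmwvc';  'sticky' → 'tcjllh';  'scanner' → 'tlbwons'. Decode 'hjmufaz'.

Shifts by position in lunch: pos 0: l→m (+1), pos 1: u→d (+9), pos 2: n→o (+1), pos 3: c→l (+9) — repeating every 2. It's a Vigenère-style cipher with numeric key [1,9]: position i shifts by key[i mod 2].
Undoing it on hjmufaz: h−1=g, j−9=a, m−1=l, u−9=l, f−1=e, a−9=r, z−1=y.

gallery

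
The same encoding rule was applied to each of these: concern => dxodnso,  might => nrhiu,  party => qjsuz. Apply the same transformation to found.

gxdoe

The shift depends on letter class: consonant c→d is +1, but vowel o→x is +9. Two shifts are in play — +9 for a/e/i/o/u, +1 for every other letter.
For found: f(cons)+1=g, o(vowel)+9=x, u(vowel)+9=d, n(cons)+1=o, d(cons)+1=e.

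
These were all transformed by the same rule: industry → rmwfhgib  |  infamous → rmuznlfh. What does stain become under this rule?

hgzrm

This is the alphabet-reversal cipher (Atbash): a becomes z, b becomes y, etc.
Applying it to stain: s↔h, t↔g, a↔z, i↔r, n↔m.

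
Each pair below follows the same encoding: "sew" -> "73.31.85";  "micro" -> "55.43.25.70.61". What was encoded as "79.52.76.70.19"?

s(#19)→73 and e(#5)→31: differences scale by 3, so n = 3·pos + 16. Each letter becomes 3×(its alphabet position, a=1..z=26) + 16.
Undoing it on 79.52.76.70.19: 79→(79−16)÷3=21=u, 52→(52−16)÷3=12=l, 76→(76−16)÷3=20=t, 70→(70−16)÷3=18=r, 19→(19−16)÷3=1=a.

ultra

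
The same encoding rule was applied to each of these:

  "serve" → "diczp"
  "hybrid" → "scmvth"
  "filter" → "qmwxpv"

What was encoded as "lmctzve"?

The shifts repeat in a cycle of length 2: positions 0,1,… shift by +11, +4, then the pattern repeats.
Undoing it on lmctzve: l−11=a, m−4=i, c−11=r, t−4=p, z−11=o, v−4=r, e−11=t.

airport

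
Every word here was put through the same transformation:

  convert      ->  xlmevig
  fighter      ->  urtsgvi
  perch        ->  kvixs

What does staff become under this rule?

hgzuu

Each letter is replaced by its mirror in the alphabet: a↔z, b↔y, c↔x, and so on (the Atbash cipher).
On staff: s↔h, t↔g, a↔z, f↔u, f↔u.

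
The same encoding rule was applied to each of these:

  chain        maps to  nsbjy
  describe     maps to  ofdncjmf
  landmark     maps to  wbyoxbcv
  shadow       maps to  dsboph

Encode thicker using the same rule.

Two shifts are in play — +1 for a/e/i/o/u, +11 for every other letter.
Applying it to thicker: t(cons)+11=e, h(cons)+11=s, i(vowel)+1=j, c(cons)+11=n, k(cons)+11=v, e(vowel)+1=f, r(cons)+11=c.

esjnvfc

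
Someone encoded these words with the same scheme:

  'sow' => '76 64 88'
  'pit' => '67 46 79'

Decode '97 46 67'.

s(#19)→76 and o(#15)→64: differences scale by 3, so n = 3·pos + 19. With a=1..z=26, the number is 3·pos + 19.
Reversing it on 97 46 67: 97→(97−19)÷3=26=z, 46→(46−19)÷3=9=i, 67→(67−19)÷3=16=p.

zip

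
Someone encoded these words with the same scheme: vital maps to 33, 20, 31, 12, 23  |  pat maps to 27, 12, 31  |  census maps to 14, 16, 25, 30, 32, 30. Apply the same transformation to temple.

The number is (letter's place in the alphabet, a=1) + 11.
On temple: t=20→31, e=5→16, m=13→24, p=16→27, l=12→23, e=5→16.

31, 16, 24, 27, 23, 16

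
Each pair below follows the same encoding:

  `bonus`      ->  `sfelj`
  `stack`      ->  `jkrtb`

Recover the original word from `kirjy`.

Compare letters: b→s is +17, o→f is +17, n→e is +17 — a constant shift. Each letter is shifted forward by 17 in the alphabet (a Caesar shift of +17).
Undoing it on kirjy: k−17=t, i−17=r, r−17=a, j−17=s, y−17=h.

trash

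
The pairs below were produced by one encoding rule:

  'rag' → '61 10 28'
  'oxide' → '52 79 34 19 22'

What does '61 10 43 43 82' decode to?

r(#18)→61 and a(#1)→10: differences scale by 3, so n = 3·pos + 7. With a=1..z=26, the number is 3·pos + 7.
Reversing it on 61 10 43 43 82: 61→(61−7)÷3=18=r, 10→(10−7)÷3=1=a, 43→(43−7)÷3=12=l, 43→(43−7)÷3=12=l, 82→(82−7)÷3=25=y.

rally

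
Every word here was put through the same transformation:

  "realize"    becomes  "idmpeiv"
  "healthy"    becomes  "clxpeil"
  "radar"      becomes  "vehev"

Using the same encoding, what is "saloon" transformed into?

Two steps: reverse the string, then apply a Caesar shift of +4.
For saloon: reverse → noolas; then shift: n+4=r, o+4=s, o+4=s, l+4=p, a+4=e, s+4=w.

rsspew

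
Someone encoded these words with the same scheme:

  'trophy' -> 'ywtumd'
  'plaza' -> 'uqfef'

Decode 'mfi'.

had

Compare letters: t→y is +5, r→w is +5, o→t is +5 — a constant shift. This is a Caesar cipher with shift 5.
Undoing it on mfi: m−5=h, f−5=a, i−5=d.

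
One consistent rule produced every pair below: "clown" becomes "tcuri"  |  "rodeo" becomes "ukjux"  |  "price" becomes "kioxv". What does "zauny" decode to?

shout

Two steps: reverse the string, then apply a Caesar shift of +6.
Undoing it on zauny: shift back: z−6=t, a−6=u, u−6=o, n−6=h, y−6=s → tuohs; then reverse → shout.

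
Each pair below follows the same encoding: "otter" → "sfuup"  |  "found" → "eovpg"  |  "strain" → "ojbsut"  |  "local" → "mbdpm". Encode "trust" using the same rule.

Two steps: reverse the string, then apply a Caesar shift of +1.
For trust: reverse → tsurt; then shift: t+1=u, s+1=t, u+1=v, r+1=s, t+1=u.

utvsu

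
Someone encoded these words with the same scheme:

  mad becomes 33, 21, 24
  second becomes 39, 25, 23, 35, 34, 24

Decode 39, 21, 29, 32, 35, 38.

m is letter #13 and maps to 33: an offset of 20. Each letter is replaced by its alphabet position (a=1..z=26) + 20.
Undoing it on 39, 21, 29, 32, 35, 38: 39→(39−20)÷1=19=s, 21→(21−20)÷1=1=a, 29→(29−20)÷1=9=i, 32→(32−20)÷1=12=l, 35→(35−20)÷1=15=o, 38→(38−20)÷1=18=r.

sailor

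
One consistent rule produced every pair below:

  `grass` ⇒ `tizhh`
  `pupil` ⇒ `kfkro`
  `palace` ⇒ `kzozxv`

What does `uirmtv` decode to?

Each pair mirrors across the alphabet (g↔t, r↔i, a↔z): positions sum to 25. Letters are reflected about the middle of the alphabet (position → 25−position): Atbash.
Decoding uirmtv: u↔f, i↔r, r↔i, m↔n, t↔g, v↔e.

fringe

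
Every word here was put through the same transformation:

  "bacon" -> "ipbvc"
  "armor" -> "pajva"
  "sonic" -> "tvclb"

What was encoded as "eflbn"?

juice

b(1)→i(8) and a(0)→p(15) fit y≡19x+15 (mod 26); the inverse of 19 mod 26 is 11. Treating letters as 0–25, the rule is x ↦ 19x + 15 (mod 26).
Undoing it on eflbn: e(4)→11·(4−15)≡9=j; f(5)→11·(5−15)≡20=u; l(11)→11·(11−15)≡8=i; b(1)→11·(1−15)≡2=c; n(13)→11·(13−15)≡4=e (all mod 26).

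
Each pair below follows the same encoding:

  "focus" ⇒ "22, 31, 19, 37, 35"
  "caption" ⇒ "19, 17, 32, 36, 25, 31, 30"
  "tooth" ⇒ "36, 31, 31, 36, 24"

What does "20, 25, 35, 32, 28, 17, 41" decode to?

f is letter #6 and maps to 22: an offset of 16. Each letter is replaced by its alphabet position (a=1..z=26) + 16.
Reversing it on 20, 25, 35, 32, 28, 17, 41: 20→(20−16)÷1=4=d, 25→(25−16)÷1=9=i, 35→(35−16)÷1=19=s, 32→(32−16)÷1=16=p, 28→(28−16)÷1=12=l, 17→(17−16)÷1=1=a, 41→(41−16)÷1=25=y.

display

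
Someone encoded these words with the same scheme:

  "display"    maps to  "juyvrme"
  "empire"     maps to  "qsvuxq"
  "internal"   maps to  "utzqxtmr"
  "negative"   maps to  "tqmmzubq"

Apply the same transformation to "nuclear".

tgirqmx

The shift depends on letter class: consonant d→j is +6, but vowel i→u is +12. Vowels shift forward by 12 and consonants shift forward by 6.
Applying it to nuclear: n(cons)+6=t, u(vowel)+12=g, c(cons)+6=i, l(cons)+6=r, e(vowel)+12=q, a(vowel)+12=m, r(cons)+6=x.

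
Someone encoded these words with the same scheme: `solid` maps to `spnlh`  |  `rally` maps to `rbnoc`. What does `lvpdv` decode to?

In solid: s→s is +0, o→p is +1, l→n is +2, i→l is +3 — the shift increases by 1 each position. Letter i (0-indexed) is shifted by i+0, so successive shifts are 0, 1, 2, ….
Undoing it on lvpdv: l−0=l, v−1=u, p−2=n, d−3=a, v−4=r.

lunar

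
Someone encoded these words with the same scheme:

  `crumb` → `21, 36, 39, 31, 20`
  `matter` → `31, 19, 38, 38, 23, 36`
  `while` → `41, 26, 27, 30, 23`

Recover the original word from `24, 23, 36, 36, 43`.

ferry

c is letter #3 and maps to 21: an offset of 18. Letters become their 1-based position plus 18 (so a→19, b→20, …).
Undoing it on 24, 23, 36, 36, 43: 24→(24−18)÷1=6=f, 23→(23−18)÷1=5=e, 36→(36−18)÷1=18=r, 36→(36−18)÷1=18=r, 43→(43−18)÷1=25=y.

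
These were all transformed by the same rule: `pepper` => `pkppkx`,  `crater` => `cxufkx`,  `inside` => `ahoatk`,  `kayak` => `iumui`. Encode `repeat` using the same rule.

xkpkuf

This is an affine cipher: with a=0,…,z=25, each position x becomes (17x+20) mod 26.
On repeat: r(17)→17·17+20≡23=x; e(4)→17·4+20≡10=k; p(15)→17·15+20≡15=p; e(4)→17·4+20≡10=k; a(0)→17·0+20≡20=u; t(19)→17·19+20≡5=f (all mod 26).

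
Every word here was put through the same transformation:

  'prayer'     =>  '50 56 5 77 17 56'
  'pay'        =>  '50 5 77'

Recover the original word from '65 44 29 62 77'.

unity

Each letter becomes 3×(its alphabet position, a=1..z=26) + 2.
Undoing it on 65 44 29 62 77: 65→(65−2)÷3=21=u, 44→(44−2)÷3=14=n, 29→(29−2)÷3=9=i, 62→(62−2)÷3=20=t, 77→(77−2)÷3=25=y.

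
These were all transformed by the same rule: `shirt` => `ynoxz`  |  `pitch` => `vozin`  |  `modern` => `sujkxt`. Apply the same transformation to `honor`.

This is a Caesar cipher with shift 6.
On honor: h+6=n, o+6=u, n+6=t, o+6=u, r+6=x.

nutux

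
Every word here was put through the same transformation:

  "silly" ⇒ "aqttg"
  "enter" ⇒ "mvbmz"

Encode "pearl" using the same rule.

xmizt

Compare letters: s→a is +8, i→q is +8, l→t is +8 — a constant shift. Every letter moves 8 places later in the alphabet, wrapping around z→a.
Applying it to pearl: p+8=x, e+8=m, a+8=i, r+8=z, l+8=t.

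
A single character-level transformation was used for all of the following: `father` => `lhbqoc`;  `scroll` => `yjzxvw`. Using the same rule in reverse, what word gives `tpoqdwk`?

nightly

Letter i (0-indexed) is shifted by i+6, so successive shifts are 6, 7, 8, ….
Reversing it on tpoqdwk: t−6=n, p−7=i, o−8=g, q−9=h, d−10=t, w−11=l, k−12=y.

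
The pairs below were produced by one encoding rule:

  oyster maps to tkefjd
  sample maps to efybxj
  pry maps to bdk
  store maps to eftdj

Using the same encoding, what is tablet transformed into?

Two shifts are in play — +5 for a/e/i/o/u, +12 for every other letter.
Applying it to tablet: t(cons)+12=f, a(vowel)+5=f, b(cons)+12=n, l(cons)+12=x, e(vowel)+5=j, t(cons)+12=f.

ffnxjf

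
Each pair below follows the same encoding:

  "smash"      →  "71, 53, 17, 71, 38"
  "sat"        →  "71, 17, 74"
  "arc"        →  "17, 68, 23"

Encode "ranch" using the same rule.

68, 17, 56, 23, 38

s(#19)→71 and m(#13)→53: differences scale by 3, so n = 3·pos + 14. With a=1..z=26, the number is 3·pos + 14.
On ranch: r=18→68, a=1→17, n=14→56, c=3→23, h=8→38.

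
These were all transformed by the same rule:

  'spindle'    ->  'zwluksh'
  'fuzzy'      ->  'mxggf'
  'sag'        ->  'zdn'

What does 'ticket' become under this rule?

aljrha

The shift depends on letter class: consonant s→z is +7, but vowel i→l is +3. Two shifts are in play — +3 for a/e/i/o/u, +7 for every other letter.
Applying it to ticket: t(cons)+7=a, i(vowel)+3=l, c(cons)+7=j, k(cons)+7=r, e(vowel)+3=h, t(cons)+7=a.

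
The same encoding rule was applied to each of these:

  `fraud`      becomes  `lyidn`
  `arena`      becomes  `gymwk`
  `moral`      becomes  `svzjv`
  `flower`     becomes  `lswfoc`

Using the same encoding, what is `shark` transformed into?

yoiau

In fraud: f→l is +6, r→y is +7, a→i is +8, u→d is +9 — the shift increases by 1 each position. The shift increases by 1 at each position, starting from +6: 6, 7, 8, ….
Applying it to shark: s+6=y, h+7=o, a+8=i, r+9=a, k+10=u.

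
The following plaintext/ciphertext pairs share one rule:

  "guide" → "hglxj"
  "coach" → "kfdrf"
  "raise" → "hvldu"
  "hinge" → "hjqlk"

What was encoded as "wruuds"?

parrot

Two steps: reverse the string, then apply a Caesar shift of +3.
Undoing it on wruuds: shift back: w−3=t, r−3=o, u−3=r, u−3=r, d−3=a, s−3=p → torrap; then reverse → parrot.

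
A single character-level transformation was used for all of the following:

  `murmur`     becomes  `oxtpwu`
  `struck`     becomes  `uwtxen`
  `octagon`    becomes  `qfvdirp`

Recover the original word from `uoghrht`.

sleeper

Shifts by position in murmur: pos 0: m→o (+2), pos 1: u→x (+3), pos 2: r→t (+2), pos 3: m→p (+3) — repeating every 2. It's a Vigenère-style cipher with numeric key [2,3]: position i shifts by key[i mod 2].
Reversing it on uoghrht: u−2=s, o−3=l, g−2=e, h−3=e, r−2=p, h−3=e, t−2=r.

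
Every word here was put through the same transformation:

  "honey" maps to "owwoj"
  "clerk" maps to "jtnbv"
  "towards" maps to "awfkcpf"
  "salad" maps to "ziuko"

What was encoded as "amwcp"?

In honey: h→o is +7, o→w is +8, n→w is +9, e→o is +10 — the shift increases by 1 each position. The shift increases by 1 at each position, starting from +7: 7, 8, 9, ….
Reversing it on amwcp: a−7=t, m−8=e, w−9=n, c−10=s, p−11=e.

tense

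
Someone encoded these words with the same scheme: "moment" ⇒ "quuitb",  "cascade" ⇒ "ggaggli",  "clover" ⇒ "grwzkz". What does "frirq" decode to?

Shifts by position in moment: pos 0: m→q (+4), pos 1: o→u (+6), pos 2: m→u (+8), pos 3: e→i (+4), pos 4: n→t (+6), pos 5: t→b (+8) — repeating every 3. It's a Vigenère-style cipher with numeric key [4,6,8]: position i shifts by key[i mod 3].
Undoing it on frirq: f−4=b, r−6=l, i−8=a, r−4=n, q−6=k.

blank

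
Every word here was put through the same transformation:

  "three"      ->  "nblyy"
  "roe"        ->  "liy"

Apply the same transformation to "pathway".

junbqus

Compare letters: t→n is +20, h→b is +20, r→l is +20 — a constant shift. It's a constant shift of +20 (ROT20).
For pathway: p+20=j, a+20=u, t+20=n, h+20=b, w+20=q, a+20=u, y+20=s.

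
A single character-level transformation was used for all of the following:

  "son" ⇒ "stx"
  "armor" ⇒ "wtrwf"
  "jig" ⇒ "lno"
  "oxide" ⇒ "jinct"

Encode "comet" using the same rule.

Two steps: reverse the string, then apply a Caesar shift of +5.
On comet: reverse → temoc; then shift: t+5=y, e+5=j, m+5=r, o+5=t, c+5=h.

yjrth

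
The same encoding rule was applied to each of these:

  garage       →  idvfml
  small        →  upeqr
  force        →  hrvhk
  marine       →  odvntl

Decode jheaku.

heaven

The shift increases by 1 at each position, starting from +2: 2, 3, 4, ….
Undoing it on jheaku: j−2=h, h−3=e, e−4=a, a−5=v, k−6=e, u−7=n.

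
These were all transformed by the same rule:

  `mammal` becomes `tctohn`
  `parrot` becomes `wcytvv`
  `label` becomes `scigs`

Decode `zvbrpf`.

stupid

Shifts by position in mammal: pos 0: m→t (+7), pos 1: a→c (+2), pos 2: m→t (+7), pos 3: m→o (+2) — repeating every 2. A repeating key of period 2 is used — shifts +7, +2 over and over.
Decoding zvbrpf: z−7=s, v−2=t, b−7=u, r−2=p, p−7=i, f−2=d.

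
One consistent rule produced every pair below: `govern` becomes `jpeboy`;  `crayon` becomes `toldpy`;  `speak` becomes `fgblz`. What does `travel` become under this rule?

Each letter's alphabet position (a=0..z=25) is mapped through 17·x+11 mod 26 — an affine cipher.
On travel: t(19)→17·19+11≡22=w; r(17)→17·17+11≡14=o; a(0)→17·0+11≡11=l; v(21)→17·21+11≡4=e; e(4)→17·4+11≡1=b; l(11)→17·11+11≡16=q (all mod 26).

wolebq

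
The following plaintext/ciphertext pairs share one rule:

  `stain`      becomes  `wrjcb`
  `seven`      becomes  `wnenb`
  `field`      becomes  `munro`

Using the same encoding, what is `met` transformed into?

The output letters match the input read backwards, each shifted +9: stain reversed is niats. The word is reversed, then every letter is shifted forward by 9.
For met: reverse → tem; then shift: t+9=c, e+9=n, m+9=v.

cnv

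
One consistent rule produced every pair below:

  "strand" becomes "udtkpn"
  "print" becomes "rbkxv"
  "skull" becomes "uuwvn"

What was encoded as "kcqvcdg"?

Shifts by position in strand: pos 0: s→u (+2), pos 1: t→d (+10), pos 2: r→t (+2), pos 3: a→k (+10) — repeating every 2. A repeating key of period 2 is used — shifts +2, +10 over and over.
Reversing it on kcqvcdg: k−2=i, c−10=s, q−2=o, v−10=l, c−2=a, d−10=t, g−2=e.

isolate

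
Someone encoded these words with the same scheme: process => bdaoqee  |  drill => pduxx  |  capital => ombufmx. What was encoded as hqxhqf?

velvet

Compare letters: p→b is +12, r→d is +12, o→a is +12 — a constant shift. This is a Caesar cipher with shift 12.
Undoing it on hqxhqf: h−12=v, q−12=e, x−12=l, h−12=v, q−12=e, f−12=t.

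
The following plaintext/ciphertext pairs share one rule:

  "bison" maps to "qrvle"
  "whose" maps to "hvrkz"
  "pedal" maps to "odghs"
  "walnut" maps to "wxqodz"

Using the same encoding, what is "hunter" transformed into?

uhwqxk

Two steps: reverse the string, then apply a Caesar shift of +3.
On hunter: reverse → retnuh; then shift: r+3=u, e+3=h, t+3=w, n+3=q, u+3=x, h+3=k.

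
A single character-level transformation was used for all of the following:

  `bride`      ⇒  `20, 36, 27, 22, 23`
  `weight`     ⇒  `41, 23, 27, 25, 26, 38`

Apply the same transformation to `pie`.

34, 27, 23

The number is (letter's place in the alphabet, a=1) + 18.
For pie: p=16→34, i=9→27, e=5→23.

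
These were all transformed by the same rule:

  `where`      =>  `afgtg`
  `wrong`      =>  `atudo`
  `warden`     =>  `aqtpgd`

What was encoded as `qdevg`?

ankle

w(22)→a(0) and h(7)→f(5) fit y≡17x+16 (mod 26); the inverse of 17 mod 26 is 23. Each letter's alphabet position (a=0..z=25) is mapped through 17·x+16 mod 26 — an affine cipher.
Reversing it on qdevg: q(16)→23·(16−16)≡0=a; d(3)→23·(3−16)≡13=n; e(4)→23·(4−16)≡10=k; v(21)→23·(21−16)≡11=l; g(6)→23·(6−16)≡4=e (all mod 26).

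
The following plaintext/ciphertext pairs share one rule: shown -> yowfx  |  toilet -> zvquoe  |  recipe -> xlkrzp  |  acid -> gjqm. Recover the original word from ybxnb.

super

In shown: s→y is +6, h→o is +7, o→w is +8, w→f is +9 — the shift increases by 1 each position. Each letter shifts forward by (position + 6), i.e. 6, 7, 8, … — the shift grows by one for each successive letter.
Reversing it on ybxnb: y−6=s, b−7=u, x−8=p, n−9=e, b−10=r.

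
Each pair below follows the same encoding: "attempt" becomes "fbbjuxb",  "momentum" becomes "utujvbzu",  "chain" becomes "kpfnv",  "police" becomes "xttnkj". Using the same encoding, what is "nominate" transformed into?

The shift depends on letter class: consonant t→b is +8, but vowel a→f is +5. Vowels shift forward by 5 and consonants shift forward by 8.
For nominate: n(cons)+8=v, o(vowel)+5=t, m(cons)+8=u, i(vowel)+5=n, n(cons)+8=v, a(vowel)+5=f, t(cons)+8=b, e(vowel)+5=j.

vtunvfbj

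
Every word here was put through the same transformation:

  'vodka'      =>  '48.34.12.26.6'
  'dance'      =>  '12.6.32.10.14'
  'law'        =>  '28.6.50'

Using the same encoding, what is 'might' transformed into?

30.22.18.20.44

v(#22)→48 and o(#15)→34: differences scale by 2, so n = 2·pos + 4. With a=1..z=26, the number is 2·pos + 4.
For might: m=13→30, i=9→22, g=7→18, h=8→20, t=20→44.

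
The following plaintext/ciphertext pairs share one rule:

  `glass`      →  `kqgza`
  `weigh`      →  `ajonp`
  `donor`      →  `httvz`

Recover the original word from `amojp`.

Letter i (0-indexed) is shifted by i+4, so successive shifts are 4, 5, 6, ….
Undoing it on amojp: a−4=w, m−5=h, o−6=i, j−7=c, p−8=h.

which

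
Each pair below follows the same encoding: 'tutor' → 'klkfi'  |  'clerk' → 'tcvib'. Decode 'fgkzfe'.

option

Compare letters: t→k is +17, u→l is +17, t→k is +17 — a constant shift. It's a constant shift of +17 (ROT17).
Undoing it on fgkzfe: f−17=o, g−17=p, k−17=t, z−17=i, f−17=o, e−17=n.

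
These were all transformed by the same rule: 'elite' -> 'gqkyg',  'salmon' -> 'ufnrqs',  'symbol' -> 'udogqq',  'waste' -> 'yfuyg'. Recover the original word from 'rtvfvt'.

The shifts repeat in a cycle of length 2: positions 0,1,… shift by +2, +5, then the pattern repeats.
Reversing it on rtvfvt: r−2=p, t−5=o, v−2=t, f−5=a, v−2=t, t−5=o.

potato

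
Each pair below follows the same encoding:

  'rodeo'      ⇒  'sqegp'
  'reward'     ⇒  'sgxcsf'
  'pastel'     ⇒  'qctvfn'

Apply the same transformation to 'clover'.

dnpxft

A repeating key of period 2 is used — shifts +1, +2 over and over.
Applying it to clover: c+1=d, l+2=n, o+1=p, v+2=x, e+1=f, r+2=t.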